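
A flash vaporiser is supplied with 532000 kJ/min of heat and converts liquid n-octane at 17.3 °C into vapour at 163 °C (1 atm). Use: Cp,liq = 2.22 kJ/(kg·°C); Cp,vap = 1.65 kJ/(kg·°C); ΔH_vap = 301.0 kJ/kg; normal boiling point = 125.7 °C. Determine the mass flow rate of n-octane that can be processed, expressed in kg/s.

ṁ = 14.7 kg/s

Δh = 2.22×(125.7−17.3) + 301.0 + 1.65×(163−125.7) = 603.19 kJ/kg
Q = 532000 kJ/min = 8866.7 kJ/s = 8866.7 kJ/s
ṁ = Q/Δh = 8866.7 / 603.19 = 14.7 kg/s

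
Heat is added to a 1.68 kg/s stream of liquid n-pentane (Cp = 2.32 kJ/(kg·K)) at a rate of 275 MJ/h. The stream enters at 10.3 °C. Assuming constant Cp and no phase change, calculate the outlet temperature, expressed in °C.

T_out = 29.9 °C

Q = 275 MJ/h = 76.389 kJ/s
ΔT = Q/(ṁ·Cp) = 76.389/(1.68×2.32) = 19.599 K
T_out = 10.3 + 19.599 = 29.899 °C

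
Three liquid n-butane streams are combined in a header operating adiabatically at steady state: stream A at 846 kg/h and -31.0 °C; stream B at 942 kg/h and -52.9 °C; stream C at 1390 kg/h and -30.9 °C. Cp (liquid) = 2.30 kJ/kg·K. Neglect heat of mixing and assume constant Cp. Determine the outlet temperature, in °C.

Adiabatic, steady state ⇒ Σ ṁᵢCp,ᵢ(T_out − Tᵢ) = 0
T_out = Σ ṁᵢCp,ᵢTᵢ / Σ ṁᵢCp,ᵢ
      = -273720 / 7309.4 = -37.448 °C

T_out = -37.4 °C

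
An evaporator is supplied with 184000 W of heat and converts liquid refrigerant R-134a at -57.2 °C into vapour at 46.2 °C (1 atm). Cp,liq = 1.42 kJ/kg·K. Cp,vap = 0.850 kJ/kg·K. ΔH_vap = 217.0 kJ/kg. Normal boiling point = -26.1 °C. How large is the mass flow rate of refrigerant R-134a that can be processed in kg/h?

Δh = 1.42×(-26.1−-57.2) + 217.0 + 0.850×(46.2−-26.1) = 322.62 kJ/kg
Q = 184000 W = 184 kJ/s = 662400 kJ/h
ṁ = Q/Δh = 662400 / 322.62 = 2053.2 kg/h

ṁ = 2050 kg/h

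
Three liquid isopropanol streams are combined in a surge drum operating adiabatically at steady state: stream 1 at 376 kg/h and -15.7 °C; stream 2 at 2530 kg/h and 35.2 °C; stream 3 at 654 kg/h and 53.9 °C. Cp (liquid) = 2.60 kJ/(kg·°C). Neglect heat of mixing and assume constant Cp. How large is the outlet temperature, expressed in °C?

Adiabatic, steady state ⇒ Σ ṁᵢCp,ᵢ(T_out − Tᵢ) = 0
Σ ṁᵢCp,ᵢTᵢ = 376×2.60×-15.7 + 2530×2.60×35.2 + 654×2.60×53.9 = 307850
Σ ṁᵢCp,ᵢ = 376×2.60 + 2530×2.60 + 654×2.60 = 9256
T_out = 307850 / 9256 = 33.259 °C

T_out = 33.3 °C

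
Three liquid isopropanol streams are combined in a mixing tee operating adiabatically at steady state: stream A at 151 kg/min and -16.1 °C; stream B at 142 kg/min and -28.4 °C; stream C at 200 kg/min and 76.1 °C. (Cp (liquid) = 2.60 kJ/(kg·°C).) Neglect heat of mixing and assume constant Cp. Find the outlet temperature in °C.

Adiabatic, steady state ⇒ Σ ṁᵢCp,ᵢ(T_out − Tᵢ) = 0
Σ ṁᵢCp,ᵢTᵢ = 151×2.60×-16.1 + 142×2.60×-28.4 + 200×2.60×76.1 = 22766
Σ ṁᵢCp,ᵢ = 151×2.60 + 142×2.60 + 200×2.60 = 1281.8
T_out = 22766 / 1281.8 = 17.761 °C

T_out = 17.8 °C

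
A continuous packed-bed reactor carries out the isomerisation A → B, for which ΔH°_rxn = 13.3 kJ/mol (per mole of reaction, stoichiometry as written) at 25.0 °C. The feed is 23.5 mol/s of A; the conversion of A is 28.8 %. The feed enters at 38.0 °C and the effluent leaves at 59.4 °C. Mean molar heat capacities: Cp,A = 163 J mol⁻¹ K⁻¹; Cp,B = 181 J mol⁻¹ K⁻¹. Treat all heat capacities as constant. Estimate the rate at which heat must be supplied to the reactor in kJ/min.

Extent of reaction ξ = 0.288 × 23.5 = 6.768 mol/s
Reaction term: ξ·ΔH°_rxn = 6.768 × 13.3 = 90.014 kJ/s
Sensible, feed 38.0→25 °C: -49.797 kJ/s
Outlet flows (mol/s): A 16.732, B 6.768
Sensible, products 25→59.4 °C: 135.96 kJ/s
Q = ΔH = 176.18 kJ/s = 176.18 kW
Heat supplied = 10571 kJ/min

Q_in = 10600 kJ/min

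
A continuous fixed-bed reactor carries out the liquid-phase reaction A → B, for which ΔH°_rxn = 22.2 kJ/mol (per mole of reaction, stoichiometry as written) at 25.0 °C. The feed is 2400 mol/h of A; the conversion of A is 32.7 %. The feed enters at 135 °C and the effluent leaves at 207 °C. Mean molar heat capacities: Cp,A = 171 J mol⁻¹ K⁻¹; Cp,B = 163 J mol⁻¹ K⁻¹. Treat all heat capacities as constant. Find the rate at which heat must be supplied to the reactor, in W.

Q_in = 12700 W

Extent of reaction ξ = 0.327 × 2400 = 784.8 mol/h
Reaction term: ξ·ΔH°_rxn = 784.8 × 22.2 = 17423 kJ/h
Sensible, feed 135→25 °C: -45144 kJ/h
Outlet flows (mol/h): A 1615.2, B 784.8
Sensible, products 25→207 °C: 73550 kJ/h
Q = ΔH = 45829 kJ/h = 12.73 kW
Heat supplied = 12730 W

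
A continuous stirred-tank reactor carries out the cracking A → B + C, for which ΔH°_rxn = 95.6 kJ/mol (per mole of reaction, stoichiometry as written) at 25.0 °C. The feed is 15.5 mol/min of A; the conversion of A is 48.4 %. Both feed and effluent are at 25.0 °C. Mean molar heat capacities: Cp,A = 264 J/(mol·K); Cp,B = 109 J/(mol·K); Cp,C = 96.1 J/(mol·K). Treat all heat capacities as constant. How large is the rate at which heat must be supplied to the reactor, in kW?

Q_in = 12.0 kW

Extent of reaction ξ = 0.484 × 15.5 = 7.502 mol/min
Reaction term: ξ·ΔH°_rxn = 7.502 × 95.6 = 717.19 kJ/min
Q = ΔH = 717.19 kJ/min = 11.953 kW
Heat supplied = 11.953 kW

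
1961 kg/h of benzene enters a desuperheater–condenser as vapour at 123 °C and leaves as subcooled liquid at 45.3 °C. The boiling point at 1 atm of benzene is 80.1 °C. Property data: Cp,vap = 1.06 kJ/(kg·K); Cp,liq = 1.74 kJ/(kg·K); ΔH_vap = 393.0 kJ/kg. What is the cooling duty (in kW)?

Q_c = 272 kW

vapour 123→80.1 °C: -45.474 kJ/kg
condensation at 80.1 °C: -393 kJ/kg
liquid 80.1→45.3 °C: -60.552 kJ/kg
Δh = -45.474 + -393 + -60.552 = -499.03 kJ/kg
Q = ṁ·Δh = 1961 kg/h × -499.03 kJ/kg = -978590 kJ/h
|Q| = 271.83 kW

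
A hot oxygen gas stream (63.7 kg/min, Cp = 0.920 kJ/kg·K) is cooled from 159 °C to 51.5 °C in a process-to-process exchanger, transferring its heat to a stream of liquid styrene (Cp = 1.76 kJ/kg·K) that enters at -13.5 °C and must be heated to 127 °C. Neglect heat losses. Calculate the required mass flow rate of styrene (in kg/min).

ṁ_c = 25.5 kg/min

Heat released by hot stream: Q = 63.7 × 0.920 × (159 − 51.5) = 6299.9 kJ/min
Energy balance on cold side (adiabatic exchanger): Q = ṁ_c·Cp_c·(T_c,out − T_c,in)
ṁ_c = 6299.9 / [1.76 × (127 − -13.5)] = 25.477 kg/min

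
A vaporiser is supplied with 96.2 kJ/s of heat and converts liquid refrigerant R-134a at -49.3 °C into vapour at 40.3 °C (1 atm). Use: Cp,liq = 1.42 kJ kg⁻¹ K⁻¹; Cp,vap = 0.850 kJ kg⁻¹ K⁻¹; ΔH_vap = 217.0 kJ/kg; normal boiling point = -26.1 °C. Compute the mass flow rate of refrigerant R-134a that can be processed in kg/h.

Δh = 1.42×(-26.1−-49.3) + 217.0 + 0.850×(40.3−-26.1) = 306.38 kJ/kg
Q = 96.2 kJ/s = 96.2 kJ/s = 346320 kJ/h
ṁ = Q/Δh = 346320 / 306.38 = 1130.3 kg/h

ṁ = 1130 kg/h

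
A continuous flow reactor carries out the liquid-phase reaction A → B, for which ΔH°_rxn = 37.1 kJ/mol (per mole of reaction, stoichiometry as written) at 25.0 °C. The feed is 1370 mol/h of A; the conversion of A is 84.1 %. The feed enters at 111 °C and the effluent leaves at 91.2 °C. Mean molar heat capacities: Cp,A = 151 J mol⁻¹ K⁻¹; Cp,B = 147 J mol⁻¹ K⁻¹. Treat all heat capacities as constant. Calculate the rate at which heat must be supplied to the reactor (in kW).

Q_in = 10.7 kW

Extent of reaction ξ = 0.841 × 1370 = 1152.2 mol/h
Reaction term: ξ·ΔH°_rxn = 1152.2 × 37.1 = 42746 kJ/h
Sensible, feed 111→25 °C: -17791 kJ/h
Outlet flows (mol/h): A 217.83, B 1152.2
Sensible, products 25→91.2 °C: 13390 kJ/h
Q = ΔH = 38344 kJ/h = 10.651 kW
Heat supplied = 10.651 kW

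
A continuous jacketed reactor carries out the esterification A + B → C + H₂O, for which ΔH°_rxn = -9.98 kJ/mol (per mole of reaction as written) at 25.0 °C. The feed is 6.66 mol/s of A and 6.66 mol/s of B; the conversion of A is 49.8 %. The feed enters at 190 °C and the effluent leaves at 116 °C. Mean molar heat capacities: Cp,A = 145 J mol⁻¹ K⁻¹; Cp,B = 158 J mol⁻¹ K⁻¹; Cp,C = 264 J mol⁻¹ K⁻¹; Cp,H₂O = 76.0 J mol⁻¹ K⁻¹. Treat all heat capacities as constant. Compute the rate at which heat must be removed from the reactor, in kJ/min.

Q_out = 10300 kJ/min

Extent of reaction ξ = 0.498 × 6.66 = 3.3167 mol/s
Reaction term: ξ·ΔH°_rxn = 3.3167 × -9.98 = -33.1 kJ/s
Sensible, feed 190→25 °C: -332.97 kJ/s
Outlet flows (mol/s): A 3.3433, B 3.3433, C 3.3167, H₂O 3.3167
Sensible, products 25→116 °C: 194.8 kJ/s
Q = ΔH = -171.26 kJ/s = -171.26 kW
Heat removed = 10276 kJ/min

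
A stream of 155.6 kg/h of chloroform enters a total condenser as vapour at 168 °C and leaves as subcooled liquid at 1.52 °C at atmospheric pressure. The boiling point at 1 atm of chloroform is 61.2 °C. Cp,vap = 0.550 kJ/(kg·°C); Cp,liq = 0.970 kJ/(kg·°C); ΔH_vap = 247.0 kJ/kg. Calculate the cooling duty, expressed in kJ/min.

vapour 168→61.2 °C: -58.74 kJ/kg
condensation at 61.2 °C: -247 kJ/kg
liquid 61.2→1.52 °C: -57.89 kJ/kg
Δh = -58.74 + -247 + -57.89 = -363.63 kJ/kg
Q = ṁ·Δh = 155.6 kg/h × -363.63 kJ/kg = -56581 kJ/h
|Q| = 15.717 kW = 943.01 kJ/min

Q_c = 943 kJ/min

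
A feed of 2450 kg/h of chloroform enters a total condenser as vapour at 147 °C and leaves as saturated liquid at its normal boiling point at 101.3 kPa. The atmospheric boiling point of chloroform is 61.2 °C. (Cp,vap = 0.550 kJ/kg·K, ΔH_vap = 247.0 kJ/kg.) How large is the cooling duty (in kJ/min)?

vapour 147→61.2 °C: -47.19 kJ/kg
condensation at 61.2 °C: -247 kJ/kg
Δh = -47.19 + -247 = -294.19 kJ/kg
Q = ṁ·Δh = 2450 kg/h × -294.19 kJ/kg = -720770 kJ/h
|Q| = 200.21 kW = 12013 kJ/min

Q_c = 12000 kJ/min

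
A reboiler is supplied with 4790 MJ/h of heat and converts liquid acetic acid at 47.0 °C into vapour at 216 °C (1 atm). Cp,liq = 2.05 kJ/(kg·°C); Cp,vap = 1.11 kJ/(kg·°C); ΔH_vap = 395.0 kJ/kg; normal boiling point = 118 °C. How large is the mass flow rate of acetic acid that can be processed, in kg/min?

Δh = 2.05×(118−47.0) + 395.0 + 1.11×(216−118) = 649.33 kJ/kg
Q = 4790 MJ/h = 1330.6 kJ/s = 79833 kJ/min
ṁ = Q/Δh = 79833 / 649.33 = 122.95 kg/min

ṁ = 123 kg/min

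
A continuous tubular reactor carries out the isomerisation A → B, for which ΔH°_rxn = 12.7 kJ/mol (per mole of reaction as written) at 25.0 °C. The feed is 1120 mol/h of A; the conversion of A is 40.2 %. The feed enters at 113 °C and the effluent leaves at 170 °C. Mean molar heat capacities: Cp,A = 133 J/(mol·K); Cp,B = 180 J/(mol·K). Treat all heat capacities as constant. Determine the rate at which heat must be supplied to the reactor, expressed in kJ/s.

Extent of reaction ξ = 0.402 × 1120 = 450.24 mol/h
Reaction term: ξ·ΔH°_rxn = 450.24 × 12.7 = 5718 kJ/h
Sensible, feed 113→25 °C: -13108 kJ/h
Outlet flows (mol/h): A 669.76, B 450.24
Sensible, products 25→170 °C: 24668 kJ/h
Q = ΔH = 17277 kJ/h = 4.7992 kW
Heat supplied = 4.7992 kJ/s

Q_in = 4.80 kJ/s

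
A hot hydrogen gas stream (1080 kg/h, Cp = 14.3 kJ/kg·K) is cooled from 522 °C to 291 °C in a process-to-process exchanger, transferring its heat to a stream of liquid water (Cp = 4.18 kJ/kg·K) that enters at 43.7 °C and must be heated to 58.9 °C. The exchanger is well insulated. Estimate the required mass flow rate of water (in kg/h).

ṁ_c = 56200 kg/h

Heat released by hot stream: Q = 1080 × 14.3 × (522 − 291) = 3.5676e+06 kJ/h
Energy balance on cold side (adiabatic exchanger): Q = ṁ_c·Cp_c·(T_c,out − T_c,in)
ṁ_c = 3.5676e+06 / [4.18 × (58.9 − 43.7)] = 56150 kg/h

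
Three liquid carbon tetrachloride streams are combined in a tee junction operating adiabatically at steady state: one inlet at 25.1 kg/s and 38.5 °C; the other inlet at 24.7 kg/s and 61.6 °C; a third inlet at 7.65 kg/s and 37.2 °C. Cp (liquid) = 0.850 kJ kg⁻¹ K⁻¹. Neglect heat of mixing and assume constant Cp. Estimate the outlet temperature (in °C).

Adiabatic, steady state ⇒ Σ ṁᵢCp,ᵢ(T_out − Tᵢ) = 0
Σ ṁᵢCp,ᵢTᵢ = 25.1×0.850×38.5 + 24.7×0.850×61.6 + 7.65×0.850×37.2 = 2356.6
Σ ṁᵢCp,ᵢ = 25.1×0.850 + 24.7×0.850 + 7.65×0.850 = 48.832
T_out = 2356.6 / 48.832 = 48.258 °C

T_out = 48.3 °C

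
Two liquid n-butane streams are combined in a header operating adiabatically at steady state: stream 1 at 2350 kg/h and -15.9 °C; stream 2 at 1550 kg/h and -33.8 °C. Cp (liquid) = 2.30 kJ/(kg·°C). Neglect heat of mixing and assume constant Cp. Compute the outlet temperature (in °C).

Energy balance with Q = 0: Σ ṁᵢCp,ᵢ(T_out − Tᵢ) = 0
Σ ṁᵢCp,ᵢTᵢ = 2350×2.30×-15.9 + 1550×2.30×-33.8 = -206440
Σ ṁᵢCp,ᵢ = 2350×2.30 + 1550×2.30 = 8970
T_out = -206440 / 8970 = -23.014 °C

T_out = -23.0 °C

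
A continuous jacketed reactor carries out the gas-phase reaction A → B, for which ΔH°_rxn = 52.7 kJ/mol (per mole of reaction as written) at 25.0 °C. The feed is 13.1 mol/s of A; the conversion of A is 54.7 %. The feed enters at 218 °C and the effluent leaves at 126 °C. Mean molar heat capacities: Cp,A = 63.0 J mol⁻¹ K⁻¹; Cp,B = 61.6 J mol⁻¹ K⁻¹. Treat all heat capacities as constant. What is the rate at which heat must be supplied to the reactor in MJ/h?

Q_in = 1080 MJ/h

Extent of reaction ξ = 0.547 × 13.1 = 7.1657 mol/s
Reaction term: ξ·ΔH°_rxn = 7.1657 × 52.7 = 377.63 kJ/s
Sensible, feed 218→25 °C: -159.28 kJ/s
Outlet flows (mol/s): A 5.9343, B 7.1657
Sensible, products 25→126 °C: 82.342 kJ/s
Q = ΔH = 300.69 kJ/s = 300.69 kW
Heat supplied = 1082.5 MJ/h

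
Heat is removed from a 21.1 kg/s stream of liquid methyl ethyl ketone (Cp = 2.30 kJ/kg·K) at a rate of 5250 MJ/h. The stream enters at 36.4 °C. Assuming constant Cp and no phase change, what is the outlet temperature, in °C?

T_out = 6.35 °C

Q = 5250 MJ/h = 1458.3 kJ/s
ΔT = Q/(ṁ·Cp) = 1458.3/(21.1×2.30) = 30.05 K
T_out = 36.4 − 30.05 = 6.3499 °C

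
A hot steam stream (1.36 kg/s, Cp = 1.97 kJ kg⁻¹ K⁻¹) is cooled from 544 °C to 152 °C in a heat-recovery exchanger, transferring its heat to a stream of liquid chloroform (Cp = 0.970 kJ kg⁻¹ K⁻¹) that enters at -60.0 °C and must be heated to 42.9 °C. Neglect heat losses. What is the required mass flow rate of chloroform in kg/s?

Heat released by hot stream: Q = 1.36 × 1.97 × (544 − 152) = 1050.2 kJ/s
Energy balance on cold side (adiabatic exchanger): Q = ṁ_c·Cp_c·(T_c,out − T_c,in)
ṁ_c = 1050.2 / [0.970 × (42.9 − -60.0)] = 10.522 kg/s

ṁ_c = 10.5 kg/s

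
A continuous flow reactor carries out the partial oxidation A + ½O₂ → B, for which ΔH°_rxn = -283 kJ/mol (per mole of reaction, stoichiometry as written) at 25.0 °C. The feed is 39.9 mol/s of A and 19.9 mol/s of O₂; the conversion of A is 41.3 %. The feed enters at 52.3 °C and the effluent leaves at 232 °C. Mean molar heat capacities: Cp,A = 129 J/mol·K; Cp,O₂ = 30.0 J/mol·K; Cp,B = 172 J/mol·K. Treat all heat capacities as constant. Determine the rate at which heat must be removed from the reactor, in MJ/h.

Q_out = 12700 MJ/h

Extent of reaction ξ = 0.413 × 39.9 = 16.479 mol/s
Reaction term: ξ·ΔH°_rxn = 16.479 × -283 = -4663.5 kJ/s
Sensible, feed 52.3→25 °C: -156.81 kJ/s
Outlet flows (mol/s): A 23.421, O₂ 11.661, B 16.479
Sensible, products 25→232 °C: 1284.5 kJ/s
Q = ΔH = -3535.7 kJ/s = -3535.7 kW
Heat removed = 12729 MJ/h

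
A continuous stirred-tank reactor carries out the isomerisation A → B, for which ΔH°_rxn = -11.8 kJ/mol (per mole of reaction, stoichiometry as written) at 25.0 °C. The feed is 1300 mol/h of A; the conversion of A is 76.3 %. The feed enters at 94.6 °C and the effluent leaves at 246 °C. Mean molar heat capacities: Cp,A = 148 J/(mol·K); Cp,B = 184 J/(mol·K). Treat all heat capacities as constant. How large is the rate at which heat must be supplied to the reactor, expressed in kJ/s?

Extent of reaction ξ = 0.763 × 1300 = 991.9 mol/h
Reaction term: ξ·ΔH°_rxn = 991.9 × -11.8 = -11704 kJ/h
Sensible, feed 94.6→25 °C: -13391 kJ/h
Outlet flows (mol/h): A 308.1, B 991.9
Sensible, products 25→246 °C: 50412 kJ/h
Q = ΔH = 25316 kJ/h = 7.0324 kW
Heat supplied = 7.0324 kJ/s

Q_in = 7.03 kJ/s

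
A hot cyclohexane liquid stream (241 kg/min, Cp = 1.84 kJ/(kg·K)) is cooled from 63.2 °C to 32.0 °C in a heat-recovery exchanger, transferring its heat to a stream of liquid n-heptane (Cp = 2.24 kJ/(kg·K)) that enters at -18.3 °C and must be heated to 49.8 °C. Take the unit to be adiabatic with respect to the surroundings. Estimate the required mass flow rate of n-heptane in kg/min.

ṁ_c = 90.7 kg/min

Heat released by hot stream: Q = 241 × 1.84 × (63.2 − 32.0) = 13835 kJ/min
Energy balance on cold side (adiabatic exchanger): Q = ṁ_c·Cp_c·(T_c,out − T_c,in)
ṁ_c = 13835 / [2.24 × (49.8 − -18.3)] = 90.697 kg/min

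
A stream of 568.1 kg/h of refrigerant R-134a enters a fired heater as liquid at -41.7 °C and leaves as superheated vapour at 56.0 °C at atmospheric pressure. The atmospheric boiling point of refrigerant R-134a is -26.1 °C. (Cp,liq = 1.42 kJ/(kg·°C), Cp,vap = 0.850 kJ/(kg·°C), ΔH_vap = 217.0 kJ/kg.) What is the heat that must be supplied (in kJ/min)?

liquid -41.7→-26.1 °C: 22.152 kJ/kg
vaporisation at -26.1 °C: 217 kJ/kg
vapour -26.1→56.0 °C: 69.785 kJ/kg
Δh = 22.152 + 217 + 69.785 = 308.94 kJ/kg
Q = ṁ·Δh = 568.1 kg/h × 308.94 kJ/kg = 175510 kJ/h
|Q| = 48.752 kW = 2925.1 kJ/min

Q = 2930 kJ/min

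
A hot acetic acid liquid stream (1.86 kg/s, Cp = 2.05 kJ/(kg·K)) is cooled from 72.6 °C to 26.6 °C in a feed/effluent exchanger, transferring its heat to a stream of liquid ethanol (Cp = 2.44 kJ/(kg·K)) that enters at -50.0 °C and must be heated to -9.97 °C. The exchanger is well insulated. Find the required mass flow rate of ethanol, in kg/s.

ṁ_c = 1.80 kg/s

Heat released by hot stream: Q = 1.86 × 2.05 × (72.6 − 26.6) = 175.4 kJ/s
Energy balance on cold side (adiabatic exchanger): Q = ṁ_c·Cp_c·(T_c,out − T_c,in)
ṁ_c = 175.4 / [2.44 × (-9.97 − -50.0)] = 1.7958 kg/s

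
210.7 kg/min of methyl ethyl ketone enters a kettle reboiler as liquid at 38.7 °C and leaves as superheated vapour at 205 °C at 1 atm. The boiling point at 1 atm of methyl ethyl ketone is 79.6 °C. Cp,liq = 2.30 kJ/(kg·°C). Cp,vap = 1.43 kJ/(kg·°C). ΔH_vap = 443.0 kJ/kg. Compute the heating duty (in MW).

liquid 38.7→79.6 °C: 94.07 kJ/kg
vaporisation at 79.6 °C: 443 kJ/kg
vapour 79.6→205 °C: 179.32 kJ/kg
Δh = 94.07 + 443 + 179.32 = 716.39 kJ/kg
Q = ṁ·Δh = 210.7 kg/min × 716.39 kJ/kg = 150940 kJ/min
|Q| = 2515.7 kW = 2.5157 MW

Q = 2.52 MW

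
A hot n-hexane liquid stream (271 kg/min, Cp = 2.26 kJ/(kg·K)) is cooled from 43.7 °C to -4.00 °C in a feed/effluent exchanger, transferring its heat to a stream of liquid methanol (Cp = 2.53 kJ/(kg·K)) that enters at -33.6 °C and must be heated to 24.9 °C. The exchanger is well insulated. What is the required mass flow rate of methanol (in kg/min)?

Heat released by hot stream: Q = 271 × 2.26 × (43.7 − -4.00) = 29214 kJ/min
Energy balance on cold side (adiabatic exchanger): Q = ṁ_c·Cp_c·(T_c,out − T_c,in)
ṁ_c = 29214 / [2.53 × (24.9 − -33.6)] = 197.39 kg/min

ṁ_c = 197 kg/min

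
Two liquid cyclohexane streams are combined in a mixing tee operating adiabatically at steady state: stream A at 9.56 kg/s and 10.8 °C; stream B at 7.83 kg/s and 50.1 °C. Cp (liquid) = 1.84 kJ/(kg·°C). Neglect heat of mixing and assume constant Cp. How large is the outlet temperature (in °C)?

Energy balance with Q = 0: Σ ṁᵢCp,ᵢ(T_out − Tᵢ) = 0
T_out = Σ ṁᵢCp,ᵢTᵢ / Σ ṁᵢCp,ᵢ
      = 911.78 / 31.998 = 28.495 °C

T_out = 28.5 °C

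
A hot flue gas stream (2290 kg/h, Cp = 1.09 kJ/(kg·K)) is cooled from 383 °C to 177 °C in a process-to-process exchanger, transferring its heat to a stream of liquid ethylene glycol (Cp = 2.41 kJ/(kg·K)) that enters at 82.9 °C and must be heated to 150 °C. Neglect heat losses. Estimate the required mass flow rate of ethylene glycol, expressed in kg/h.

Heat released by hot stream: Q = 2290 × 1.09 × (383 − 177) = 514200 kJ/h
Energy balance on cold side (adiabatic exchanger): Q = ṁ_c·Cp_c·(T_c,out − T_c,in)
ṁ_c = 514200 / [2.41 × (150 − 82.9)] = 3179.7 kg/h

ṁ_c = 3180 kg/h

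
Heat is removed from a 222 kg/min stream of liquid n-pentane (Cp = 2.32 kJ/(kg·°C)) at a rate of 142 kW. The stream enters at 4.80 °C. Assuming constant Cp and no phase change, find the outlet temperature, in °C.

Q = 142 kW = 8520 kJ/min
ΔT = Q/(ṁ·Cp) = 8520/(222×2.32) = 16.542 K
T_out = 4.80 − 16.542 = -11.742 °C

T_out = -11.7 °C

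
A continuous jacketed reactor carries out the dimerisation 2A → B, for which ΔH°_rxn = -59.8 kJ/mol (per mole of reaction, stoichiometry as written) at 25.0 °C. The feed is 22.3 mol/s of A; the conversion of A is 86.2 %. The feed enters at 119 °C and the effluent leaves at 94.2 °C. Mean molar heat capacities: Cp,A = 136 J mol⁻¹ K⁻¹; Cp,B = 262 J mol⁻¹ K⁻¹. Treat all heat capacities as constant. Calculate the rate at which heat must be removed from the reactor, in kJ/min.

Extent of reaction ξ = 0.862 × 22.3 / 2 = 9.6113 mol/s
Reaction term: ξ·ΔH°_rxn = 9.6113 × -59.8 = -574.76 kJ/s
Sensible, feed 119→25 °C: -285.08 kJ/s
Outlet flows (mol/s): A 3.0774, B 9.6113
Sensible, products 25→94.2 °C: 203.22 kJ/s
Q = ΔH = -656.62 kJ/s = -656.62 kW
Heat removed = 39397 kJ/min

Q_out = 39400 kJ/min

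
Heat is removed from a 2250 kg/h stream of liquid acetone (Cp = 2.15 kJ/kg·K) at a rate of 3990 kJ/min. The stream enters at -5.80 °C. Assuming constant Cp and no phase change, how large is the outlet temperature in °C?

Q = 3990 kJ/min = 239400 kJ/h
ΔT = Q/(ṁ·Cp) = 239400/(2250×2.15) = 49.488 K
T_out = -5.80 − 49.488 = -55.288 °C

T_out = -55.3 °C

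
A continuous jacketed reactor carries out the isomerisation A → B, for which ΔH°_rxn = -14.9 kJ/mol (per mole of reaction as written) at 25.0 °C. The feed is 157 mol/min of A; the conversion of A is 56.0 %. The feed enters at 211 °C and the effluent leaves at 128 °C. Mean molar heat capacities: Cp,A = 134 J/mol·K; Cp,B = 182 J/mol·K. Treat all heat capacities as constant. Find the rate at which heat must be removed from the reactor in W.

Extent of reaction ξ = 0.560 × 157 = 87.92 mol/min
Reaction term: ξ·ΔH°_rxn = 87.92 × -14.9 = -1310 kJ/min
Sensible, feed 211→25 °C: -3913.1 kJ/min
Outlet flows (mol/min): A 69.08, B 87.92
Sensible, products 25→128 °C: 2601.6 kJ/min
Q = ΔH = -2621.5 kJ/min = -43.691 kW
Heat removed = 43691 W

Q_out = 43700 W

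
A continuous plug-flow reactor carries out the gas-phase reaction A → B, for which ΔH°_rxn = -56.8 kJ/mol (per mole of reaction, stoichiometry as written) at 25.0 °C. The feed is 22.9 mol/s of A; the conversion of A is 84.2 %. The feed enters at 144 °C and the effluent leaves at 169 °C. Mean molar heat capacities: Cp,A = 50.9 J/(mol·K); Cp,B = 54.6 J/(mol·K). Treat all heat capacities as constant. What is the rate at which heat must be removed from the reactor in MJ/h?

Q_out = 3800 MJ/h

Extent of reaction ξ = 0.842 × 22.9 = 19.282 mol/s
Reaction term: ξ·ΔH°_rxn = 19.282 × -56.8 = -1095.2 kJ/s
Sensible, feed 144→25 °C: -138.71 kJ/s
Outlet flows (mol/s): A 3.6182, B 19.282
Sensible, products 25→169 °C: 178.12 kJ/s
Q = ΔH = -1055.8 kJ/s = -1055.8 kW
Heat removed = 3800.9 MJ/h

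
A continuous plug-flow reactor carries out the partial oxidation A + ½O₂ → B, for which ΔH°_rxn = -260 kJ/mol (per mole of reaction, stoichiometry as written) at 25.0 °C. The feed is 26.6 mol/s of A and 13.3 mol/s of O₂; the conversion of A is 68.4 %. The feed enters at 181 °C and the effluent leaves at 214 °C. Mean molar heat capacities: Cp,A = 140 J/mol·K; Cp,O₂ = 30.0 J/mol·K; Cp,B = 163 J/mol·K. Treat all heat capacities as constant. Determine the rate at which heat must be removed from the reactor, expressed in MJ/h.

Extent of reaction ξ = 0.684 × 26.6 = 18.194 mol/s
Reaction term: ξ·ΔH°_rxn = 18.194 × -260 = -4730.5 kJ/s
Sensible, feed 181→25 °C: -643.19 kJ/s
Outlet flows (mol/s): A 8.4056, O₂ 4.2028, B 18.194
Sensible, products 25→214 °C: 806.76 kJ/s
Q = ΔH = -4567 kJ/s = -4567 kW
Heat removed = 16441 MJ/h

Q_out = 16400 MJ/h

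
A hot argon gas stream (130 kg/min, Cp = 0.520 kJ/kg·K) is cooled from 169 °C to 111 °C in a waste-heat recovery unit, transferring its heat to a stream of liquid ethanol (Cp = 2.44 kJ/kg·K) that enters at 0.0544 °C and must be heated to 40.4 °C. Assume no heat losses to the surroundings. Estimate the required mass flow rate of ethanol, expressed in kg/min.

Heat released by hot stream: Q = 130 × 0.520 × (169 − 111) = 3920.8 kJ/min
Energy balance on cold side (adiabatic exchanger): Q = ṁ_c·Cp_c·(T_c,out − T_c,in)
ṁ_c = 3920.8 / [2.44 × (40.4 − 0.0544)] = 39.828 kg/min

ṁ_c = 39.8 kg/min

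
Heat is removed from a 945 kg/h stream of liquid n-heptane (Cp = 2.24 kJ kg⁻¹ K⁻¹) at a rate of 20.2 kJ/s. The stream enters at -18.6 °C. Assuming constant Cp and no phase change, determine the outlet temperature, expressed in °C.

Q = 20.2 kJ/s = 72720 kJ/h
ΔT = Q/(ṁ·Cp) = 72720/(945×2.24) = 34.354 K
T_out = -18.6 − 34.354 = -52.954 °C

T_out = -53.0 °C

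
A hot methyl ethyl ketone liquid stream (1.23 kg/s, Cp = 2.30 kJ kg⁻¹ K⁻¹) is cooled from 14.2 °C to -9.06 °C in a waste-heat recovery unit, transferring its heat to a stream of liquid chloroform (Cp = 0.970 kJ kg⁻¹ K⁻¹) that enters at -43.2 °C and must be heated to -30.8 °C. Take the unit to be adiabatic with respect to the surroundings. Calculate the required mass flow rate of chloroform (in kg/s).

Heat released by hot stream: Q = 1.23 × 2.30 × (14.2 − -9.06) = 65.803 kJ/s
Energy balance on cold side (adiabatic exchanger): Q = ṁ_c·Cp_c·(T_c,out − T_c,in)
ṁ_c = 65.803 / [0.970 × (-30.8 − -43.2)] = 5.4708 kg/s

ṁ_c = 5.47 kg/s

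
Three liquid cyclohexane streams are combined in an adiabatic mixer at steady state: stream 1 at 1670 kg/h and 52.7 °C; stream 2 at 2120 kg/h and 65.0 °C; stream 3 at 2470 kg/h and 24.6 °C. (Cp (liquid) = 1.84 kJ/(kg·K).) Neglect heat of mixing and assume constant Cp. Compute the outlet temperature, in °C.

Adiabatic, steady state ⇒ Σ ṁᵢCp,ᵢ(T_out − Tᵢ) = 0
Σ ṁᵢCp,ᵢTᵢ = 1670×1.84×52.7 + 2120×1.84×65.0 + 2470×1.84×24.6 = 527290
Σ ṁᵢCp,ᵢ = 1670×1.84 + 2120×1.84 + 2470×1.84 = 11518
T_out = 527290 / 11518 = 45.778 °C

T_out = 45.8 °C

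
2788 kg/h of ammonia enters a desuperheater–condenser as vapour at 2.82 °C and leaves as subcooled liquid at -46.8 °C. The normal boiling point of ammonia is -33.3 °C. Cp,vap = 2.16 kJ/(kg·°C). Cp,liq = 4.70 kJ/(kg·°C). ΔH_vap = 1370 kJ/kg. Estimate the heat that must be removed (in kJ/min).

Q_c = 70200 kJ/min

vapour 2.82→-33.3 °C: -78.019 kJ/kg
condensation at -33.3 °C: -1370 kJ/kg
liquid -33.3→-46.8 °C: -63.45 kJ/kg
Δh = -78.019 + -1370 + -63.45 = -1511.5 kJ/kg
Q = ṁ·Δh = 2788 kg/h × -1511.5 kJ/kg = -4.214e+06 kJ/h
|Q| = 1170.5 kW = 70233 kJ/min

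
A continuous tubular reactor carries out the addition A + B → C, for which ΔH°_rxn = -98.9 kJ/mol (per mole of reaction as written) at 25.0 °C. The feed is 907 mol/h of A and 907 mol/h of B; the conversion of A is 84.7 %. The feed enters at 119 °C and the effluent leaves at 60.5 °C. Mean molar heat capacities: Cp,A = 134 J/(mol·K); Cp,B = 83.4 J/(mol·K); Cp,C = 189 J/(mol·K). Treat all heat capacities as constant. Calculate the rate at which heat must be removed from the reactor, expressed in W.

Q_out = 24500 W

Extent of reaction ξ = 0.847 × 907 = 768.23 mol/h
Reaction term: ξ·ΔH°_rxn = 768.23 × -98.9 = -75978 kJ/h
Sensible, feed 119→25 °C: -18535 kJ/h
Outlet flows (mol/h): A 138.77, B 138.77, C 768.23
Sensible, products 25→60.5 °C: 6225.4 kJ/h
Q = ΔH = -88288 kJ/h = -24.524 kW
Heat removed = 24524 W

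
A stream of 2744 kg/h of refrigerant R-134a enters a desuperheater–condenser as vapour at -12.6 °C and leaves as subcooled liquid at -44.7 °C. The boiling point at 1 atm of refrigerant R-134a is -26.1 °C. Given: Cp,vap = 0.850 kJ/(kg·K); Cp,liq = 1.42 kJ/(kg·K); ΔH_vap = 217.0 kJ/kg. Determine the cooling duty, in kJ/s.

vapour -12.6→-26.1 °C: -11.475 kJ/kg
condensation at -26.1 °C: -217 kJ/kg
liquid -26.1→-44.7 °C: -26.412 kJ/kg
Δh = -11.475 + -217 + -26.412 = -254.89 kJ/kg
Q = ṁ·Δh = 2744 kg/h × -254.89 kJ/kg = -699410 kJ/h
|Q| = 194.28 kW

Q_c = 194 kJ/s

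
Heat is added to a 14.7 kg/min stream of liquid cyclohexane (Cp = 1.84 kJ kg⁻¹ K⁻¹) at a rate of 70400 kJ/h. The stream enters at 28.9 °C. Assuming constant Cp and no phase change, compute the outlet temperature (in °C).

Q = 70400 kJ/h = 1173.3 kJ/min
ΔT = Q/(ṁ·Cp) = 1173.3/(14.7×1.84) = 43.38 K
T_out = 28.9 + 43.38 = 72.28 °C

T_out = 72.3 °C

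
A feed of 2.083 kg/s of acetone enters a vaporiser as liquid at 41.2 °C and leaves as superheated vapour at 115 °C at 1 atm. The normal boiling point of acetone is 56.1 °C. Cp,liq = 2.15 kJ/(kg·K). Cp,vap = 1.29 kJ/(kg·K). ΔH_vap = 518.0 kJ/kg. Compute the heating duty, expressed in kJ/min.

Q = 78200 kJ/min

liquid 41.2→56.1 °C: 32.035 kJ/kg
vaporisation at 56.1 °C: 518 kJ/kg
vapour 56.1→115 °C: 75.981 kJ/kg
Δh = 32.035 + 518 + 75.981 = 626.02 kJ/kg
Q = ṁ·Δh = 2.083 kg/s × 626.02 kJ/kg = 1304 kJ/s
|Q| = 1304 kW = 78239 kJ/min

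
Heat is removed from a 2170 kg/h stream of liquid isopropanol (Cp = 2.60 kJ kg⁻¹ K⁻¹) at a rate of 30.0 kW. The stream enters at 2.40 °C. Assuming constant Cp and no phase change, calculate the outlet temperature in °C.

T_out = -16.7 °C

Q = 30.0 kW = 108000 kJ/h
ΔT = Q/(ṁ·Cp) = 108000/(2170×2.60) = 19.142 K
T_out = 2.40 − 19.142 = -16.742 °C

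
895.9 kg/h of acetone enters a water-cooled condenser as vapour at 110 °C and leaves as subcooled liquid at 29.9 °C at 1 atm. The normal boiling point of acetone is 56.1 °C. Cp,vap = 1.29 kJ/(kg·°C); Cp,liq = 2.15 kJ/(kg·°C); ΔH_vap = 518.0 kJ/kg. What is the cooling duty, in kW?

Q_c = 160 kW

vapour 110→56.1 °C: -69.531 kJ/kg
condensation at 56.1 °C: -518 kJ/kg
liquid 56.1→29.9 °C: -56.33 kJ/kg
Δh = -69.531 + -518 + -56.33 = -643.86 kJ/kg
Q = ṁ·Δh = 895.9 kg/h × -643.86 kJ/kg = -576840 kJ/h
|Q| = 160.23 kW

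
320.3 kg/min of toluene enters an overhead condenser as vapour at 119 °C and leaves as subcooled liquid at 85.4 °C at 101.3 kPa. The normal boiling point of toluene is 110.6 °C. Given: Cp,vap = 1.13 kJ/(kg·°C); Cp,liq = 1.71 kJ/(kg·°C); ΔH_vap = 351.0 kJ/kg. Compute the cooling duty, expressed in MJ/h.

Q_c = 7760 MJ/h

vapour 119→110.6 °C: -9.492 kJ/kg
condensation at 110.6 °C: -351 kJ/kg
liquid 110.6→85.4 °C: -43.092 kJ/kg
Δh = -9.492 + -351 + -43.092 = -403.58 kJ/kg
Q = ṁ·Δh = 320.3 kg/min × -403.58 kJ/kg = -129270 kJ/min
|Q| = 2154.5 kW = 7756.1 MJ/h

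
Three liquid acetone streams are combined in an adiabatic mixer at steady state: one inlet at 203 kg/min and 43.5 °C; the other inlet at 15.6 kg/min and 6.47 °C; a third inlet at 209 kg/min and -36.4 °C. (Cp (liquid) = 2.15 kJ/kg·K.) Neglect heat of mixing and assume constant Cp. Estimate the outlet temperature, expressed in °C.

No heat crosses the boundary, so H_out = H_in.
Σ ṁᵢCp,ᵢTᵢ = 203×2.15×43.5 + 15.6×2.15×6.47 + 209×2.15×-36.4 = 2846.2
Σ ṁᵢCp,ᵢ = 203×2.15 + 15.6×2.15 + 209×2.15 = 919.34
T_out = 2846.2 / 919.34 = 3.096 °C

T_out = 3.10 °C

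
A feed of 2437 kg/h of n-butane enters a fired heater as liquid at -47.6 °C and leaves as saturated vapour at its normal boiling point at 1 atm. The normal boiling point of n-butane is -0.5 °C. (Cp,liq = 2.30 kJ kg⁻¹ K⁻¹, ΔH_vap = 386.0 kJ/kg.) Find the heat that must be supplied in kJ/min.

Q = 20100 kJ/min

liquid -47.6→-0.5 °C: 108.33 kJ/kg
vaporisation at -0.5 °C: 386 kJ/kg
Δh = 108.33 + 386 = 494.33 kJ/kg
Q = ṁ·Δh = 2437 kg/h × 494.33 kJ/kg = 1.2047e+06 kJ/h
|Q| = 334.63 kW = 20078 kJ/min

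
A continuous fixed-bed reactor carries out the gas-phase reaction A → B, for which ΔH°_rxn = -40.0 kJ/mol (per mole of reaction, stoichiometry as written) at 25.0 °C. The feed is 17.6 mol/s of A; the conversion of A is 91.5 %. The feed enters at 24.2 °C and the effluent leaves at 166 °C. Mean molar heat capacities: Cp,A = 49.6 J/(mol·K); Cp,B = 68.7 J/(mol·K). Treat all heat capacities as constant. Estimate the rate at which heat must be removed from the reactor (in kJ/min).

Extent of reaction ξ = 0.915 × 17.6 = 16.104 mol/s
Reaction term: ξ·ΔH°_rxn = 16.104 × -40.0 = -644.16 kJ/s
Sensible, feed 24.2→25 °C: 0.69837 kJ/s
Outlet flows (mol/s): A 1.496, B 16.104
Sensible, products 25→166 °C: 166.46 kJ/s
Q = ΔH = -477 kJ/s = -477 kW
Heat removed = 28620 kJ/min

Q_out = 28600 kJ/min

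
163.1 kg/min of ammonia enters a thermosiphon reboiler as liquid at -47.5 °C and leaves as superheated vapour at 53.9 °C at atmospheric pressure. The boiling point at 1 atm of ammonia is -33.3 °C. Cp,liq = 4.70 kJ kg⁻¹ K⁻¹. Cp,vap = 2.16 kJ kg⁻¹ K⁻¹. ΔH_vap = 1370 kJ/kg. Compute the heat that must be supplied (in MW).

Q = 4.42 MW

liquid -47.5→-33.3 °C: 66.74 kJ/kg
vaporisation at -33.3 °C: 1370 kJ/kg
vapour -33.3→53.9 °C: 188.35 kJ/kg
Δh = 66.74 + 1370 + 188.35 = 1625.1 kJ/kg
Q = ṁ·Δh = 163.1 kg/min × 1625.1 kJ/kg = 265050 kJ/min
|Q| = 4417.5 kW = 4.4175 MW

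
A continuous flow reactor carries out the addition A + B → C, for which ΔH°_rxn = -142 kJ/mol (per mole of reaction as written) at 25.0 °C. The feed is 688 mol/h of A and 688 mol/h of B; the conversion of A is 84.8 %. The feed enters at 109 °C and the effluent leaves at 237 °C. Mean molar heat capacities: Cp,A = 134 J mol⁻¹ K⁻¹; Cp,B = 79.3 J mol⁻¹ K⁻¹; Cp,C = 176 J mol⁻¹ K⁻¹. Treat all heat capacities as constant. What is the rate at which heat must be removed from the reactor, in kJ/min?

Q_out = 1140 kJ/min

Extent of reaction ξ = 0.848 × 688 = 583.42 mol/h
Reaction term: ξ·ΔH°_rxn = 583.42 × -142 = -82846 kJ/h
Sensible, feed 109→25 °C: -12327 kJ/h
Outlet flows (mol/h): A 104.58, B 104.58, C 583.42
Sensible, products 25→237 °C: 26498 kJ/h
Q = ΔH = -68676 kJ/h = -19.077 kW
Heat removed = 1144.6 kJ/min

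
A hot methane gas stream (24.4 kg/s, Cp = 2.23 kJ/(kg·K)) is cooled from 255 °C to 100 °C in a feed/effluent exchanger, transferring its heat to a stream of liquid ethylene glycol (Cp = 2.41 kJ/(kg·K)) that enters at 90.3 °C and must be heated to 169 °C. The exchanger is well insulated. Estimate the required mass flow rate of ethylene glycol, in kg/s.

ṁ_c = 44.5 kg/s

Heat released by hot stream: Q = 24.4 × 2.23 × (255 − 100) = 8433.9 kJ/s
Energy balance on cold side (adiabatic exchanger): Q = ṁ_c·Cp_c·(T_c,out − T_c,in)
ṁ_c = 8433.9 / [2.41 × (169 − 90.3)] = 44.467 kg/s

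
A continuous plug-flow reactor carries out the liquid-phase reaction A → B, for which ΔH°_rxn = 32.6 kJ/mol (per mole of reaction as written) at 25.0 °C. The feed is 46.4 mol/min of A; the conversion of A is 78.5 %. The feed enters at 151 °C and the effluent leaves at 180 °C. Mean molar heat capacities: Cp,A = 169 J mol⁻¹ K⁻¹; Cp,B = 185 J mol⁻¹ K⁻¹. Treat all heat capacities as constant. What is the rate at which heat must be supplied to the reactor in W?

Extent of reaction ξ = 0.785 × 46.4 = 36.424 mol/min
Reaction term: ξ·ΔH°_rxn = 36.424 × 32.6 = 1187.4 kJ/min
Sensible, feed 151→25 °C: -988.04 kJ/min
Outlet flows (mol/min): A 9.976, B 36.424
Sensible, products 25→180 °C: 1305.8 kJ/min
Q = ΔH = 1505.2 kJ/min = 25.086 kW
Heat supplied = 25086 W

Q_in = 25100 W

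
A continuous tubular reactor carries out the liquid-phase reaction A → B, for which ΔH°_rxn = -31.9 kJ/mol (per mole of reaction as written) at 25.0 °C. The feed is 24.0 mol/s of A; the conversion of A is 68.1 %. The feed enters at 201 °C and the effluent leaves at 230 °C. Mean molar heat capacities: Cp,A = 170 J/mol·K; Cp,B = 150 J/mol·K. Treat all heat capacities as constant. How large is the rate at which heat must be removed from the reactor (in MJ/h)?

Extent of reaction ξ = 0.681 × 24.0 = 16.344 mol/s
Reaction term: ξ·ΔH°_rxn = 16.344 × -31.9 = -521.37 kJ/s
Sensible, feed 201→25 °C: -718.08 kJ/s
Outlet flows (mol/s): A 7.656, B 16.344
Sensible, products 25→230 °C: 769.39 kJ/s
Q = ΔH = -470.06 kJ/s = -470.06 kW
Heat removed = 1692.2 MJ/h

Q_out = 1690 MJ/h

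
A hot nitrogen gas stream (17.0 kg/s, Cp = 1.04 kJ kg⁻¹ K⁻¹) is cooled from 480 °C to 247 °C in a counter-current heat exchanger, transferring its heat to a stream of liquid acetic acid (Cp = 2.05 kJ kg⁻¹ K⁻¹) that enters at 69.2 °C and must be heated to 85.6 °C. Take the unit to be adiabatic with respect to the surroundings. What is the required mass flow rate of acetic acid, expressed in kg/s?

Heat released by hot stream: Q = 17.0 × 1.04 × (480 − 247) = 4119.4 kJ/s
Energy balance on cold side (adiabatic exchanger): Q = ṁ_c·Cp_c·(T_c,out − T_c,in)
ṁ_c = 4119.4 / [2.05 × (85.6 − 69.2)] = 122.53 kg/s

ṁ_c = 123 kg/s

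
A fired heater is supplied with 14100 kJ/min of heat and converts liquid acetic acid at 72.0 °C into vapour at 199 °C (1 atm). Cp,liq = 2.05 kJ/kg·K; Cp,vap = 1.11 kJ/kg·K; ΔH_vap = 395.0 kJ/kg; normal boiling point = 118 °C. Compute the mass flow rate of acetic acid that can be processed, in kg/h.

Δh = 2.05×(118−72.0) + 395.0 + 1.11×(199−118) = 579.21 kJ/kg
Q = 14100 kJ/min = 235 kJ/s = 846000 kJ/h
ṁ = Q/Δh = 846000 / 579.21 = 1460.6 kg/h

ṁ = 1460 kg/h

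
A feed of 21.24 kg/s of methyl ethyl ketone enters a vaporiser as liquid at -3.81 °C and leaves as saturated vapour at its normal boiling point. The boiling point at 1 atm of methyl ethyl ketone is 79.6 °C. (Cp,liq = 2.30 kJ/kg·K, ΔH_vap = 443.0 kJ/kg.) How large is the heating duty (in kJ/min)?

Q = 809000 kJ/min

liquid -3.81→79.6 °C: 191.84 kJ/kg
vaporisation at 79.6 °C: 443 kJ/kg
Δh = 191.84 + 443 = 634.84 kJ/kg
Q = ṁ·Δh = 21.24 kg/s × 634.84 kJ/kg = 13484 kJ/s
|Q| = 13484 kW = 809040 kJ/min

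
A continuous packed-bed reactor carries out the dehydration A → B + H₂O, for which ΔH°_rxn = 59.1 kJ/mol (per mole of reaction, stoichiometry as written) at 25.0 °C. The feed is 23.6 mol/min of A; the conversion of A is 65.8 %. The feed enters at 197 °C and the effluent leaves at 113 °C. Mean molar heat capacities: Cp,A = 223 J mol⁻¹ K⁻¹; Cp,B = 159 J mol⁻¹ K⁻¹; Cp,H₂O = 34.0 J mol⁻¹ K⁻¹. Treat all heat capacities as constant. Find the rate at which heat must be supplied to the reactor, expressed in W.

Q_in = 7240 W

Extent of reaction ξ = 0.658 × 23.6 = 15.529 mol/min
Reaction term: ξ·ΔH°_rxn = 15.529 × 59.1 = 917.75 kJ/min
Sensible, feed 197→25 °C: -905.2 kJ/min
Outlet flows (mol/min): A 8.0712, B 15.529, H₂O 15.529
Sensible, products 25→113 °C: 422.13 kJ/min
Q = ΔH = 434.68 kJ/min = 7.2447 kW
Heat supplied = 7244.7 W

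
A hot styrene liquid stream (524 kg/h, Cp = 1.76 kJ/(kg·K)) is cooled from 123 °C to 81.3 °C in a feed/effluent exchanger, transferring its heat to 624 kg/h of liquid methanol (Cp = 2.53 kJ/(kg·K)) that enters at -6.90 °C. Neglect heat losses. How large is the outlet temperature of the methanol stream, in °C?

Heat released by hot stream: Q = 524 × 1.76 × (123 − 81.3) = 38457 kJ/h
Energy balance on cold side (adiabatic exchanger): Q = ṁ_c·Cp_c·(T_c,out − T_c,in)
T_c,out = -6.90 + 38457/(624 × 2.53) = 17.46 °C

T_c,out = 17.5 °C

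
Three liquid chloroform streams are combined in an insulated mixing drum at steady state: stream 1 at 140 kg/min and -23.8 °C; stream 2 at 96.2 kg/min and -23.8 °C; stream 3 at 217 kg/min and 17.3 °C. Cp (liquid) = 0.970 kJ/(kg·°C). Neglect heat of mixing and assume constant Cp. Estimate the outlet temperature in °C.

T_out = -4.12 °C

No heat crosses the boundary, so H_out = H_in.
T_out = Σ ṁᵢCp,ᵢTᵢ / Σ ṁᵢCp,ᵢ
      = -1811.4 / 439.6 = -4.1206 °C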